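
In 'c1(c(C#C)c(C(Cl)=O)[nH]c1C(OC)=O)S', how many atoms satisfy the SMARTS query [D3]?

The query [D3] means: atom with exactly three heavy-atom neighbours.
Check the 15 heavy atoms by environment: 1× n (aromatic, D2) → no; 4× c (aromatic, D3) → match; 1× C (D2) → no; 2× C (D1) → no; 2× C (D3) → match; 2× O (D1) → no; 1× O (D2) → no; 1× Cl (D1) → no; 1× S (D1) → no.
Summing the matching environments: 4 + 2 = 6 matching atoms.

6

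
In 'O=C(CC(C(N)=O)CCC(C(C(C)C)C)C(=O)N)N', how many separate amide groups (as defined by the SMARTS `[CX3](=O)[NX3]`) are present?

[CX3](=O)[NX3] is the SMARTS for an amide: a carbonyl carbon bonded to a trivalent nitrogen.
The molecule carries 3 separate instances of a primary amide (-C(=O)NH2) meeting every constraint; each maps to a distinct set of atoms, giving 3 matches.

3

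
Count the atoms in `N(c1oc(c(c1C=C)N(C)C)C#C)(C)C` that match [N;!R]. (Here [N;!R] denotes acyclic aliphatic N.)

The query [N;!R] means: aliphatic nitrogen not in a ring.
Check the 15 heavy atoms by environment: 1× o (aromatic, in 5-ring) → no; 4× c (aromatic, in 5-ring) → no; 8× C (acyclic) → no; 2× N (acyclic) → match.
That gives 2 matching atoms.

2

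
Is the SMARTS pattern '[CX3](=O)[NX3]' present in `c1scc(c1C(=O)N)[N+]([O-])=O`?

Yes

The pattern [CX3](=O)[NX3] describes a carbonyl carbon bonded to a trivalent nitrogen — an amide.
The molecule carries a primary amide (-C(=O)NH2), whose atoms satisfy every constraint of the query, so the pattern matches.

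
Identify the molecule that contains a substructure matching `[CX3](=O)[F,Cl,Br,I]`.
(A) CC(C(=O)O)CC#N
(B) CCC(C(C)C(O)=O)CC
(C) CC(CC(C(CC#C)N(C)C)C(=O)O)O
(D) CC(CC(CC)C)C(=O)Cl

D

[CX3](=O)[F,Cl,Br,I] describes a carbonyl carbon bonded to a halogen (an acyl halide).
(A) has a carboxylic acid group (-C(=O)OH) but the carbonyl is bonded to -OH, not to a halogen.
(B) has a carboxylic acid group (-C(=O)OH) but the carbonyl is bonded to -OH, not to a halogen.
(C) has a carboxylic acid group (-C(=O)OH) but the carbonyl is bonded to -OH, not to a halogen.
(D) contains an acyl chloride (-C(=O)Cl), which satisfies every atom and bond constraint.
So the answer is (D).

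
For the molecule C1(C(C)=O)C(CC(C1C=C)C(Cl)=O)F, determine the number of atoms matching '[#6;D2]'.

Check the 14 heavy atoms by environment: 6× C (D3) → no; 2× C (D2) → match; 2× O (D1) → no; 1× Cl (D1) → no; 2× C (D1) → no; 1× F (D1) → no.
That gives 2 matching atoms.

2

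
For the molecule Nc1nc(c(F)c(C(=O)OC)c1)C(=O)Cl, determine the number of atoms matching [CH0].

2

The query [CH0] means: aliphatic carbon with no attached hydrogen.
Check the 15 heavy atoms by environment: 1× n (aromatic, H0) → no; 4× c (aromatic, H0) → no; 1× c (aromatic, H1) → no; 2× C (H0) → match; 3× O (H0) → no; 1× C (H3) → no; 1× N (H2) → no; 1× F (H0) → no; 1× Cl (H0) → no.
That gives 2 matching atoms.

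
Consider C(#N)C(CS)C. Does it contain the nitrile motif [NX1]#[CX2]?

The pattern [NX1]#[CX2] describes a nitrogen triple-bonded to a two-connected carbon — a nitrile.
The molecule carries a nitrile (-C#N), whose atoms satisfy every constraint of the query, so the pattern matches.

Yes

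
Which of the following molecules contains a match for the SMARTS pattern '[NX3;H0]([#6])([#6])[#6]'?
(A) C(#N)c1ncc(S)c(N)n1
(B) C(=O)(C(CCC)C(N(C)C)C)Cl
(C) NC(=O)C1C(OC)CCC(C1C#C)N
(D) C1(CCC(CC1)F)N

[NX3;H0]([#6])([#6])[#6] describes a trivalent nitrogen with no H, bonded to three carbons (a tertiary amine).
(A) has a primary amino group (-NH2) but the nitrogen has H2, not H0 with three carbons.
(B) contains a dimethylamino group (-N(CH3)2), which satisfies every atom and bond constraint.
(C) has a primary amino group (-NH2) but the nitrogen has H2, not H0 with three carbons.
(D) has a primary amino group (-NH2) but the nitrogen has H2, not H0 with three carbons.
So the answer is (B).

B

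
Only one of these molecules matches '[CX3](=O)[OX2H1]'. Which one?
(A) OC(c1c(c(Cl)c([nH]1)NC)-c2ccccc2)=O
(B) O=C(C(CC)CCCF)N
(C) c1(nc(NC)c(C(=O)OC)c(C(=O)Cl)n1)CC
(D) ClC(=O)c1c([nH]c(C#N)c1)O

A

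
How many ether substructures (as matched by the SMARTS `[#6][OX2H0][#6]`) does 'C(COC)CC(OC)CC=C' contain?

2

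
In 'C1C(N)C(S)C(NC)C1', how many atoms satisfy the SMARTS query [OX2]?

0

The query [OX2] means: aliphatic oxygen with two total connections — ether, hydroxyl, or ester single-bond O.
Check the 9 heavy atoms by environment: 6× C (X4) → no; 2× N (X3) → no; 1× S (X2) → no.
No environment satisfies the query, so 0 matching atoms.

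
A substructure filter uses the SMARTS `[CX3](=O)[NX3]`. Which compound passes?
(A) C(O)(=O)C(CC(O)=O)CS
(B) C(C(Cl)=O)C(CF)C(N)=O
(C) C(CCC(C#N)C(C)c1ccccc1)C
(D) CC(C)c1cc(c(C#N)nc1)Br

[CX3](=O)[NX3] describes a carbonyl carbon bonded to a trivalent nitrogen (an amide).
(A) has a carboxylic acid group (-C(=O)OH) but the carbonyl is bonded to O, not to an NX3 nitrogen.
(B) contains a primary amide (-C(=O)NH2), which satisfies every atom and bond constraint.
(C) has a nitrile (-C#N) but the nitrile N is NX1 (triple-bonded), not NX3.
(D) has a nitrile (-C#N) but the nitrile N is NX1 (triple-bonded), not NX3.
So the answer is (B).

B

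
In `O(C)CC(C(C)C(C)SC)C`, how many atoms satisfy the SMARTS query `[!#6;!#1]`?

2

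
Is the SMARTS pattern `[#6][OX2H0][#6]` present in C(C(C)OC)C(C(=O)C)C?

Yes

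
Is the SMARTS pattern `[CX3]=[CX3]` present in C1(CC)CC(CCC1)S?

No

The pattern [CX3]=[CX3] describes a non-aromatic C=C double bond between two sp2 carbons — an alkene.
The closest candidate here is an ethyl group (-CH2CH3), but its C-C bond is a single bond between CX4 carbons, not CX3=CX3. No other fragment satisfies the full query, so there is no match.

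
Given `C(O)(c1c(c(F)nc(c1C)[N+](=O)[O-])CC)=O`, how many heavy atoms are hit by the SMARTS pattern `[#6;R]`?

5

The query [#6;R] means: carbon that is part of a ring.
Check the 16 heavy atoms by environment: 1× n (aromatic, in 6-ring) → no; 5× c (aromatic, in 6-ring) → match; 4× C (acyclic) → no; 1× F (acyclic) → no; 1× N (charge +1, acyclic) → no; 1× O (charge -1, acyclic) → no; 3× O (acyclic) → no.
That gives 5 matching atoms.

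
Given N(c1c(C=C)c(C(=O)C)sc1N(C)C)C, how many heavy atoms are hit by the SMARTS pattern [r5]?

5

The query [r5] means: r5 matches atoms in a five-membered ring.
Check the 15 heavy atoms by environment: 1× s (aromatic, in 5-ring) → match; 4× c (aromatic, in 5-ring) → match; 7× C (acyclic) → no; 2× N (acyclic) → no; 1× O (acyclic) → no.
Summing the matching environments: 1 + 4 = 5 matching atoms.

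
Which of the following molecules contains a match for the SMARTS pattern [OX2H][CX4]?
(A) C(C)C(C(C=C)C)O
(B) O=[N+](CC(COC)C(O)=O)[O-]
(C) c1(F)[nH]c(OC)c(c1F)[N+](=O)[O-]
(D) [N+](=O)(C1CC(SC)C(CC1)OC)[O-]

A

[OX2H][CX4] describes a hydroxyl oxygen bound to an sp3 (X4) carbon (an aliphatic alcohol).
(A) contains a hydroxyl group (-OH), which satisfies every atom and bond constraint.
(B) has a carboxylic acid group (-C(=O)OH) but the -OH is on a CX3 carbonyl carbon, not a CX4 carbon.
(C) has a methoxy ether (-OCH3) but the oxygen has H0 (ether), not H1.
(D) has a methoxy ether (-OCH3) but the oxygen has H0 (ether), not H1.
So the answer is (A).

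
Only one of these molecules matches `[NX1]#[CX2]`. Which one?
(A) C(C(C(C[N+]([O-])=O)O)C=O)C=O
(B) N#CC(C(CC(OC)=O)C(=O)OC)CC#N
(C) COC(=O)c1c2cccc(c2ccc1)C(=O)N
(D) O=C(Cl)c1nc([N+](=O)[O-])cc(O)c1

B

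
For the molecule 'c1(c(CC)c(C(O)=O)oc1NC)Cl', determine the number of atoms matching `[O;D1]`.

2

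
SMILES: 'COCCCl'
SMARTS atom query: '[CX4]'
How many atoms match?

3

The query [CX4] means: C with X4: aliphatic carbon with exactly 4 total connections (bonds + H).
Check the 5 heavy atoms by environment: 3× C (X4) → match; 1× Cl (X1) → no; 1× O (X2) → no.
That gives 3 matching atoms.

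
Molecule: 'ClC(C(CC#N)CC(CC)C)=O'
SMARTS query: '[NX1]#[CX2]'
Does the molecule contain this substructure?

Yes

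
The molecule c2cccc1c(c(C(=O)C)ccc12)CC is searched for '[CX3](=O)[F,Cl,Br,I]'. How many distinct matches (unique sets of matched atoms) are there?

0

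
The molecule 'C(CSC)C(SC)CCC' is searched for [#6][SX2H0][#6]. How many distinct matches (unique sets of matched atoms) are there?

2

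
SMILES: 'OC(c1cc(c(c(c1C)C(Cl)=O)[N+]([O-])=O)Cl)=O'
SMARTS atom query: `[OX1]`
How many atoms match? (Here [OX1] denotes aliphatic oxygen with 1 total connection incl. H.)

4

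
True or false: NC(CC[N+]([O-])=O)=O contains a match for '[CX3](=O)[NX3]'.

The pattern [CX3](=O)[NX3] describes a carbonyl carbon bonded to a trivalent nitrogen — an amide.
The molecule carries a primary amide (-C(=O)NH2), whose atoms satisfy every constraint of the query, so the pattern matches.

True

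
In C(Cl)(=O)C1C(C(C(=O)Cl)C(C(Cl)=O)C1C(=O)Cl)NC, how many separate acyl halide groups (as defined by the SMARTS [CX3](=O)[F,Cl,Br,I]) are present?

4

[CX3](=O)[F,Cl,Br,I] is the SMARTS for an acyl halide: a carbonyl carbon bonded to a halogen.
The molecule carries 4 separate instances of an acyl chloride (-C(=O)Cl) meeting every constraint; each maps to a distinct set of atoms, giving 4 matches.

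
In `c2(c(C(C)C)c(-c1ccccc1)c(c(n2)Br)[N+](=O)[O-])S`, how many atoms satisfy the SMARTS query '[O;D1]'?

The query [O;D1] means: aliphatic oxygen bonded to exactly one heavy atom.
Check the 20 heavy atoms by environment: 1× n (aromatic, D2) → no; 6× c (aromatic, D3) → no; 1× S (D1) → no; 5× c (aromatic, D2) → no; 1× C (D3) → no; 2× C (D1) → no; 1× Br (D1) → no; 1× N (charge +1, D3) → no; 1× O (charge -1, D1) → match; 1× O (D1) → match.
Summing the matching environments: 1 + 1 = 2 matching atoms.

2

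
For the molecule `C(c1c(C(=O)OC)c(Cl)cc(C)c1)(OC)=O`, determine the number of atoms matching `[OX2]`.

The query [OX2] means: aliphatic oxygen with two total connections — ether, hydroxyl, or ester single-bond O.
Check the 16 heavy atoms by environment: 6× c (aromatic, X3) → no; 2× C (X3) → no; 2× O (X1) → no; 2× O (X2) → match; 3× C (X4) → no; 1× Cl (X1) → no.
That gives 2 matching atoms.

2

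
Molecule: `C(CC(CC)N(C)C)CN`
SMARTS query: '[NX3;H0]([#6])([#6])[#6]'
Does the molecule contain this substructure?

Yes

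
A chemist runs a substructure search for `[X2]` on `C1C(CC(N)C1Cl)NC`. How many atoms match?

0

The query [X2] means: any atom with exactly two total connections (bonds + H).
Check the 9 heavy atoms by environment: 6× C (X4) → no; 2× N (X3) → no; 1× Cl (X1) → no.
No environment satisfies the query, so 0 matching atoms.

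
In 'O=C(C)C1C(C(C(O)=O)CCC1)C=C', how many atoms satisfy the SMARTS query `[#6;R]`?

6

The query [#6;R] means: carbon that is part of a ring.
Check the 14 heavy atoms by environment: 6× C (in 6-ring) → match; 5× C (acyclic) → no; 3× O (acyclic) → no.
That gives 6 matching atoms.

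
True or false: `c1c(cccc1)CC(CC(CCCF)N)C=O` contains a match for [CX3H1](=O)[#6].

True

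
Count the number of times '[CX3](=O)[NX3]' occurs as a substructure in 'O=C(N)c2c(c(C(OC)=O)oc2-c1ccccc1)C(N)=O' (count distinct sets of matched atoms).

2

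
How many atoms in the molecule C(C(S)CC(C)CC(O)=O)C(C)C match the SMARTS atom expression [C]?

Check the 13 heavy atoms by environment: 10× C → match; 2× O → no; 1× S → no.
That gives 10 matching atoms.

10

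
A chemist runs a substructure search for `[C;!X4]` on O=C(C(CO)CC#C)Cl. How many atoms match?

The query [C;!X4] means: aliphatic carbon that does not have four total connections.
Check the 9 heavy atoms by environment: 3× C (X4) → no; 1× C (X3) → match; 1× O (X1) → no; 1× Cl (X1) → no; 2× C (X2) → match; 1× O (X2) → no.
Summing the matching environments: 1 + 2 = 3 matching atoms.

3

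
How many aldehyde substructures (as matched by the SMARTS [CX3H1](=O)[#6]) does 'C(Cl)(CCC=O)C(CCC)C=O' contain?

2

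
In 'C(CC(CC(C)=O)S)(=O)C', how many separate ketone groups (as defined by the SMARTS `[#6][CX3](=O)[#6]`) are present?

2

[#6][CX3](=O)[#6] is the SMARTS for a ketone: a carbonyl carbon (no H) flanked by two carbons.
The molecule carries 2 separate instances of an acetyl/ketone group (-C(=O)CH3) meeting every constraint; each maps to a distinct set of atoms, giving 2 matches.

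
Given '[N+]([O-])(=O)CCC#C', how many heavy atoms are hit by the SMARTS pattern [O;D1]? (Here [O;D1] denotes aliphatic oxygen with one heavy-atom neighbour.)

The query [O;D1] means: aliphatic oxygen bonded to exactly one heavy atom.
Check the 7 heavy atoms by environment: 3× C (D2) → no; 1× C (D1) → no; 1× N (charge +1, D3) → no; 1× O (charge -1, D1) → match; 1× O (D1) → match.
Summing the matching environments: 1 + 1 = 2 matching atoms.

2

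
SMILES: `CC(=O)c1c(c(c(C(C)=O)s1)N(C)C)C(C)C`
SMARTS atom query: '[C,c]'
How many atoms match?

13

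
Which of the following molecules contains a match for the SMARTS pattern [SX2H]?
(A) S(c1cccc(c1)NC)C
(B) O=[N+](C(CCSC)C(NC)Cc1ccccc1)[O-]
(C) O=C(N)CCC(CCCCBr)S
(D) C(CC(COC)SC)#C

C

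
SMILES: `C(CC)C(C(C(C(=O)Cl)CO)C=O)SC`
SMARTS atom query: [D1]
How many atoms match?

6

Check the 15 heavy atoms by environment: 4× C (D2) → no; 4× C (D3) → no; 3× O (D1) → match; 1× S (D2) → no; 2× C (D1) → match; 1× Cl (D1) → match.
Summing the matching environments: 3 + 2 + 1 = 6 matching atoms.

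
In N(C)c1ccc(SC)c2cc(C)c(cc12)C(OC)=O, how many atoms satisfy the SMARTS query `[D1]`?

5

The query [D1] means: atom with exactly one heavy-atom neighbour (degree 1).
Check the 19 heavy atoms by environment: 6× c (aromatic, D3) → no; 4× c (aromatic, D2) → no; 1× N (D2) → no; 4× C (D1) → match; 1× C (D3) → no; 1× O (D1) → match; 1× O (D2) → no; 1× S (D2) → no.
Summing the matching environments: 4 + 1 = 5 matching atoms.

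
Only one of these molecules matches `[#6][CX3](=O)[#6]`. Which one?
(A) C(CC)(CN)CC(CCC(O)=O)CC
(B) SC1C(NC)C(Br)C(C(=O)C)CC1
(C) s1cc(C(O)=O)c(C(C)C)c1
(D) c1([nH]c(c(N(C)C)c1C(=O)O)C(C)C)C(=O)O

B

[#6][CX3](=O)[#6] describes a carbonyl carbon (no H) flanked by two carbons (a ketone).
(A) has a carboxylic acid group (-C(=O)OH) but one neighbour of the carbonyl carbon is O, not C.
(B) contains an acetyl/ketone group (-C(=O)CH3), which satisfies every atom and bond constraint.
(C) has a carboxylic acid group (-C(=O)OH) but one neighbour of the carbonyl carbon is O, not C.
(D) has a carboxylic acid group (-C(=O)OH) but one neighbour of the carbonyl carbon is O, not C.
So the answer is (B).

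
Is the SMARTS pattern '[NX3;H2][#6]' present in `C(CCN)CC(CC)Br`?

Yes

The pattern [NX3;H2][#6] describes a trivalent nitrogen with two H attached to carbon — a primary amine.
The molecule carries a primary amino group (-NH2), whose atoms satisfy every constraint of the query, so the pattern matches.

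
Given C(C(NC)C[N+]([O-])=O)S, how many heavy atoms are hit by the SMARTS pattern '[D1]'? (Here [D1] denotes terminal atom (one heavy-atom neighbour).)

The query [D1] means: atom with exactly one heavy-atom neighbour (degree 1).
Check the 9 heavy atoms by environment: 2× C (D2) → no; 1× C (D3) → no; 1× N (charge +1, D3) → no; 1× O (charge -1, D1) → match; 1× O (D1) → match; 1× S (D1) → match; 1× N (D2) → no; 1× C (D1) → match.
Summing the matching environments: 1 + 1 + 1 + 1 = 4 matching atoms.

4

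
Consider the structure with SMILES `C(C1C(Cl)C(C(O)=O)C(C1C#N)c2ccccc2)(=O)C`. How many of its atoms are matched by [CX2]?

1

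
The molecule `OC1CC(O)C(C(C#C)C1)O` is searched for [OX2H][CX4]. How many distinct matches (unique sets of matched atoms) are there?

[OX2H][CX4] is the SMARTS for an aliphatic alcohol: a hydroxyl oxygen bound to an sp3 (X4) carbon.
The molecule carries 3 separate instances of a hydroxyl group (-OH) meeting every constraint; each maps to a distinct set of atoms, giving 3 matches.

3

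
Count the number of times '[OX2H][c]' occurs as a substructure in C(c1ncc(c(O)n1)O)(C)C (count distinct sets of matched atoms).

2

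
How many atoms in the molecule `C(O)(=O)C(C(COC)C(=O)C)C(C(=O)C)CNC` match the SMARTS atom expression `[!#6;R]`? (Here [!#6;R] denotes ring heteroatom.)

0

The query [!#6;R] means: non-carbon atom that is part of a ring.
Check the 18 heavy atoms by environment: 12× C (acyclic) → no; 5× O (acyclic) → no; 1× N (acyclic) → no.
No environment satisfies the query, so 0 matching atoms.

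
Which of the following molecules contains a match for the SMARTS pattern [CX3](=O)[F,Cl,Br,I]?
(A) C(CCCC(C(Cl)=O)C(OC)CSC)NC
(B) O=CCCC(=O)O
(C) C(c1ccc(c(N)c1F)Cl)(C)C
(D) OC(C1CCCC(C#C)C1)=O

A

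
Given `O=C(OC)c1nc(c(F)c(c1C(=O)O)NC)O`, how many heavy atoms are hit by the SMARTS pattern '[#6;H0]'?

The query [#6;H0] means: any carbon with no attached hydrogen.
Check the 17 heavy atoms by environment: 1× n (aromatic, H0) → no; 5× c (aromatic, H0) → match; 1× N (H1) → no; 2× C (H3) → no; 1× F (H0) → no; 2× O (H1) → no; 2× C (H0) → match; 3× O (H0) → no.
Summing the matching environments: 5 + 2 = 7 matching atoms.

7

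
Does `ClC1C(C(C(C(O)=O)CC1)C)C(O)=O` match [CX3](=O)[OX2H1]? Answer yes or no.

Yes

The pattern [CX3](=O)[OX2H1] describes an sp2 carbon double-bonded to O and single-bonded to an -OH oxygen — a carboxylic acid.
The molecule carries a carboxylic acid group (-C(=O)OH), whose atoms satisfy every constraint of the query, so the pattern matches.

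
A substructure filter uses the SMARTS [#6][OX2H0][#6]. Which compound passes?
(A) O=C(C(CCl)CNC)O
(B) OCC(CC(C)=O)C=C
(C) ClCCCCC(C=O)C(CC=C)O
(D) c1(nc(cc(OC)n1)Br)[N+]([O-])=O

[#6][OX2H0][#6] describes an aliphatic oxygen bridging two carbons with no H on the oxygen (an ether).
(A) has a carboxylic acid group (-C(=O)OH) but the -OH oxygen has H1; the =O is OX1, not OX2.
(B) has a hydroxyl group (-OH) but the oxygen has H1, not H0 bridging two carbons.
(C) has a hydroxyl group (-OH) but the oxygen has H1, not H0 bridging two carbons.
(D) contains a methoxy ether (-OCH3), which satisfies every atom and bond constraint.
So the answer is (D).

D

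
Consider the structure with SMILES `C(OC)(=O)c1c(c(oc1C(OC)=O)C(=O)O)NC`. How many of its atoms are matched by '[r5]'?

The query [r5] means: r5 matches atoms in a five-membered ring.
Check the 18 heavy atoms by environment: 1× o (aromatic, in 5-ring) → match; 4× c (aromatic, in 5-ring) → match; 6× C (acyclic) → no; 6× O (acyclic) → no; 1× N (acyclic) → no.
Summing the matching environments: 1 + 4 = 5 matching atoms.

5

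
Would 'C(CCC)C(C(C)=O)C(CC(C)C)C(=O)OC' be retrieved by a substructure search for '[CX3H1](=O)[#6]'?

The pattern [CX3H1](=O)[#6] describes an sp2 carbon with one H, double-bonded to O and single-bonded to carbon — an aldehyde.
The closest candidate here is a methyl-ester group (-C(=O)OCH3), but the carbonyl carbon has H0, not H1. No other fragment satisfies the full query, so there is no match.

No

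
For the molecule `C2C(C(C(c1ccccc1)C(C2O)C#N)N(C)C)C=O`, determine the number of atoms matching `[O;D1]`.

2

The query [O;D1] means: aliphatic oxygen bonded to exactly one heavy atom.
Check the 20 heavy atoms by environment: 5× C (D3) → no; 3× C (D2) → no; 1× N (D1) → no; 2× O (D1) → match; 1× N (D3) → no; 2× C (D1) → no; 1× c (aromatic, D3) → no; 5× c (aromatic, D2) → no.
That gives 2 matching atoms.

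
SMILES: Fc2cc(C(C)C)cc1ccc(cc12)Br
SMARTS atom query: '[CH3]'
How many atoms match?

The query [CH3] means: aliphatic carbon with exactly three hydrogens.
Check the 15 heavy atoms by environment: 5× c (aromatic, H0) → no; 5× c (aromatic, H1) → no; 1× Br (H0) → no; 1× C (H1) → no; 2× C (H3) → match; 1× F (H0) → no.
That gives 2 matching atoms.

2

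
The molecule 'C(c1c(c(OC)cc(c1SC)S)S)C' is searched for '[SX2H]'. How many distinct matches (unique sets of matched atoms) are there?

[SX2H] is the SMARTS for a thiol: an aliphatic sulfur with two connections, one being H.
The molecule carries 2 separate instances of a thiol (-SH) meeting every constraint; each maps to a distinct set of atoms, giving 2 matches.

2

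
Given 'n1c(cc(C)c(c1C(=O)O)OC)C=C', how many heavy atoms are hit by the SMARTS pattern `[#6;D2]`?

2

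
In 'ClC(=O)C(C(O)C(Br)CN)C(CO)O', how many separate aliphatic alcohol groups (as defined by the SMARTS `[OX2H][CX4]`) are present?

[OX2H][CX4] is the SMARTS for an aliphatic alcohol: a hydroxyl oxygen bound to an sp3 (X4) carbon.
The molecule carries 3 separate instances of a hydroxyl group (-OH) meeting every constraint; each maps to a distinct set of atoms, giving 3 matches.

3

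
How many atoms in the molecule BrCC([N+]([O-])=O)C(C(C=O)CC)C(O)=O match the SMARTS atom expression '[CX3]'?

The query [CX3] means: C with X3: aliphatic carbon with exactly 3 total connections.
Check the 15 heavy atoms by environment: 6× C (X4) → no; 1× Br (X1) → no; 2× C (X3) → match; 3× O (X1) → no; 1× O (X2) → no; 1× N (charge +1, X3) → no; 1× O (charge -1, X1) → no.
That gives 2 matching atoms.

2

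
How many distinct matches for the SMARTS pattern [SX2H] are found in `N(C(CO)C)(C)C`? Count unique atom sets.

[SX2H] is the SMARTS for a thiol: an aliphatic sulfur with two connections, one being H.
The molecule has a hydroxyl group (-OH), but it is an -OH, not an -SH; nothing else fits, so there are 0 matches.

0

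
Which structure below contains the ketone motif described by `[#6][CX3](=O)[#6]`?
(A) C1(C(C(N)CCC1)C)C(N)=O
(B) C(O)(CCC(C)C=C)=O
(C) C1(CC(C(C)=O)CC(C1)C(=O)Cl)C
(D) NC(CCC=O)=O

[#6][CX3](=O)[#6] describes a carbonyl carbon (no H) flanked by two carbons (a ketone).
(A) has a primary amide (-C(=O)NH2) but one neighbour of the carbonyl carbon is N, not C.
(B) has a carboxylic acid group (-C(=O)OH) but one neighbour of the carbonyl carbon is O, not C.
(C) contains an acetyl/ketone group (-C(=O)CH3), which satisfies every atom and bond constraint.
(D) has a primary amide (-C(=O)NH2) but one neighbour of the carbonyl carbon is N, not C.
So the answer is (C).

C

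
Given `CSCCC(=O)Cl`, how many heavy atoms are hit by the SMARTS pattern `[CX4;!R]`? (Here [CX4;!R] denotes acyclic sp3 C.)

3

Check the 7 heavy atoms by environment: 3× C (X4, acyclic) → match; 1× C (X3, acyclic) → no; 1× O (X1, acyclic) → no; 1× Cl (X1, acyclic) → no; 1× S (X2, acyclic) → no.
That gives 3 matching atoms.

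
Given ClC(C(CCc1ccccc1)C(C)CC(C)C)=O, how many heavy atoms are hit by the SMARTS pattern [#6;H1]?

8

The query [#6;H1] means: any carbon bearing exactly one hydrogen.
Check the 18 heavy atoms by environment: 3× C (H2) → no; 3× C (H1) → match; 3× C (H3) → no; 1× C (H0) → no; 1× O (H0) → no; 1× Cl (H0) → no; 1× c (aromatic, H0) → no; 5× c (aromatic, H1) → match.
Summing the matching environments: 3 + 5 = 8 matching atoms.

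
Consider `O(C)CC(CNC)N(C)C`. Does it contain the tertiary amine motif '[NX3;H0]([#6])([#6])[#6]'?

The pattern [NX3;H0]([#6])([#6])[#6] describes a trivalent nitrogen with no H, bonded to three carbons — a tertiary amine.
The molecule carries a dimethylamino group (-N(CH3)2), whose atoms satisfy every constraint of the query, so the pattern matches.

Yes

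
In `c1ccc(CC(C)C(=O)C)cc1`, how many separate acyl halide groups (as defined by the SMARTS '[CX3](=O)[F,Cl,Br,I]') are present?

0

[CX3](=O)[F,Cl,Br,I] is the SMARTS for an acyl halide: a carbonyl carbon bonded to a halogen.
No fragment in the molecule satisfies every constraint, giving 0 matches.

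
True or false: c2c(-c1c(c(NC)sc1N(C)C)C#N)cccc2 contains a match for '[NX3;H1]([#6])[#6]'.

True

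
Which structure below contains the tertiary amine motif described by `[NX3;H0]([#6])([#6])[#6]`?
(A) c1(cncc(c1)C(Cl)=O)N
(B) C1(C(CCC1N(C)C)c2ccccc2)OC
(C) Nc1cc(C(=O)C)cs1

B

[NX3;H0]([#6])([#6])[#6] describes a trivalent nitrogen with no H, bonded to three carbons (a tertiary amine).
(A) has a primary amino group (-NH2) but the nitrogen has H2, not H0 with three carbons.
(B) contains a dimethylamino group (-N(CH3)2), which satisfies every atom and bond constraint.
(C) has a primary amino group (-NH2) but the nitrogen has H2, not H0 with three carbons.
So the answer is (B).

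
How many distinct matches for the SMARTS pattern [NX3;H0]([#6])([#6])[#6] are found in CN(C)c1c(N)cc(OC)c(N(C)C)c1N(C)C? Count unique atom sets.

3

[NX3;H0]([#6])([#6])[#6] is the SMARTS for a tertiary amine: a trivalent nitrogen with no H, bonded to three carbons.
The molecule carries 3 separate instances of a dimethylamino group (-N(CH3)2) meeting every constraint; each maps to a distinct set of atoms, giving 3 matches.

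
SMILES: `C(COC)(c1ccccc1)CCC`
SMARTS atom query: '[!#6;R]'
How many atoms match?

0

Check the 13 heavy atoms by environment: 6× C (acyclic) → no; 6× c (aromatic, in 6-ring) → no; 1× O (acyclic) → no.
No environment satisfies the query, so 0 matching atoms.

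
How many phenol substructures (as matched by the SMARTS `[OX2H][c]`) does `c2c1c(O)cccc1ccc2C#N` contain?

[OX2H][c] is the SMARTS for a phenol: a hydroxyl oxygen attached to an aromatic carbon.
Exactly one fragment in the molecule meets all constraints, giving 1 match.

1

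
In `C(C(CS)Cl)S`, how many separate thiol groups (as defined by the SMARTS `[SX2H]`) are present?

[SX2H] is the SMARTS for a thiol: an aliphatic sulfur with two connections, one being H.
The molecule carries 2 separate instances of a thiol (-SH) meeting every constraint; each maps to a distinct set of atoms, giving 2 matches.

2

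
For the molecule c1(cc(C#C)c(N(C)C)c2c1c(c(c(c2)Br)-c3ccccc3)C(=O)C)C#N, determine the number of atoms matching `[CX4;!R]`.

3

The query [CX4;!R] means: aliphatic carbon with four total connections, not in a ring.
Check the 27 heavy atoms by environment: 16× c (aromatic, X3, in 6-ring) → no; 1× Br (X1, acyclic) → no; 3× C (X2, acyclic) → no; 1× N (X3, acyclic) → no; 3× C (X4, acyclic) → match; 1× N (X1, acyclic) → no; 1× C (X3, acyclic) → no; 1× O (X1, acyclic) → no.
That gives 3 matching atoms.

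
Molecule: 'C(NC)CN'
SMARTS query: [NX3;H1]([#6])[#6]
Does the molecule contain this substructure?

Yes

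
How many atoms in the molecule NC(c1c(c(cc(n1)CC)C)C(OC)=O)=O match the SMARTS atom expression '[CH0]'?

2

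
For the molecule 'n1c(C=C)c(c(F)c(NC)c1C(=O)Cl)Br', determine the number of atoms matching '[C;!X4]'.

3

The query [C;!X4] means: aliphatic carbon that does not have four total connections.
Check the 15 heavy atoms by environment: 1× n (aromatic, X2) → no; 5× c (aromatic, X3) → no; 1× F (X1) → no; 1× Br (X1) → no; 3× C (X3) → match; 1× O (X1) → no; 1× Cl (X1) → no; 1× N (X3) → no; 1× C (X4) → no.
That gives 3 matching atoms.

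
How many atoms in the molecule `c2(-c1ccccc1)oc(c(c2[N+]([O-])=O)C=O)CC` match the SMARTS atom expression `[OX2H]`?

The query [OX2H] means: aliphatic oxygen with two connections, one of which is H — an -OH oxygen.
Check the 18 heavy atoms by environment: 1× o (aromatic, H0, X2) → no; 5× c (aromatic, H0, X3) → no; 1× C (H1, X3) → no; 2× O (H0, X1) → no; 1× N (charge +1, H0, X3) → no; 1× O (charge -1, H0, X1) → no; 5× c (aromatic, H1, X3) → no; 1× C (H2, X4) → no; 1× C (H3, X4) → no.
No environment satisfies the query, so 0 matching atoms.

0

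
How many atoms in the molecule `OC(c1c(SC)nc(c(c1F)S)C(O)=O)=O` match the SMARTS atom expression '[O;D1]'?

4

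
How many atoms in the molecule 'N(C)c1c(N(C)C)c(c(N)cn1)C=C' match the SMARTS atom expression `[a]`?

6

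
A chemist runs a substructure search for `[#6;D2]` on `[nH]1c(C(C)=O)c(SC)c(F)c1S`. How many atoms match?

0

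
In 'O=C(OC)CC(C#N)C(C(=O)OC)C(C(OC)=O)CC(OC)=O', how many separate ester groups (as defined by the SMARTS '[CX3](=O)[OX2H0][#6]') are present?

4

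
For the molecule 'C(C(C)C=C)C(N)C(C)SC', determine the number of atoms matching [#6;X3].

2

Check the 11 heavy atoms by environment: 7× C (X4) → no; 2× C (X3) → match; 1× S (X2) → no; 1× N (X3) → no.
That gives 2 matching atoms.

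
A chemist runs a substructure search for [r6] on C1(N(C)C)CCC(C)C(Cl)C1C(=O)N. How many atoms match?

6

The query [r6] means: r6 matches atoms in a six-membered ring.
Check the 14 heavy atoms by environment: 6× C (in 6-ring) → match; 4× C (acyclic) → no; 1× O (acyclic) → no; 2× N (acyclic) → no; 1× Cl (acyclic) → no.
That gives 6 matching atoms.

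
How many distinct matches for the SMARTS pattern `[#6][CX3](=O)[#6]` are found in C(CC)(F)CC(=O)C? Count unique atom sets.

[#6][CX3](=O)[#6] is the SMARTS for a ketone: a carbonyl carbon (no H) flanked by two carbons.
Exactly one fragment in the molecule meets all constraints, giving 1 match.

1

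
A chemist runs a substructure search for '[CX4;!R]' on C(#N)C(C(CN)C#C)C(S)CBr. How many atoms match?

The query [CX4;!R] means: aliphatic carbon with four total connections, not in a ring.
Check the 12 heavy atoms by environment: 5× C (X4, acyclic) → match; 3× C (X2, acyclic) → no; 1× Br (X1, acyclic) → no; 1× S (X2, acyclic) → no; 1× N (X3, acyclic) → no; 1× N (X1, acyclic) → no.
That gives 5 matching atoms.

5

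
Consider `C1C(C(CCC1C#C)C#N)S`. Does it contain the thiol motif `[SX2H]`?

The pattern [SX2H] describes an aliphatic sulfur with two connections, one being H — a thiol.
The molecule carries a thiol (-SH), whose atoms satisfy every constraint of the query, so the pattern matches.

Yes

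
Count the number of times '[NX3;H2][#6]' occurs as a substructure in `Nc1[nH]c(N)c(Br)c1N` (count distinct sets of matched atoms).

3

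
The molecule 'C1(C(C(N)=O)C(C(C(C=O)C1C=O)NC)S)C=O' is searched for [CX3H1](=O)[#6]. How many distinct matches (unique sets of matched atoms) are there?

[CX3H1](=O)[#6] is the SMARTS for an aldehyde: an sp2 carbon with one H, double-bonded to O and single-bonded to carbon.
The molecule carries 3 separate instances of an aldehyde (-CHO) meeting every constraint; each maps to a distinct set of atoms, giving 3 matches.

3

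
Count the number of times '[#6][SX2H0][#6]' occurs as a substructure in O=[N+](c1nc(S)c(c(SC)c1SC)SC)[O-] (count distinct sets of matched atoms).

[#6][SX2H0][#6] is the SMARTS for a thioether: an aliphatic sulfur bridging two carbons with no H on the sulfur.
The molecule carries 3 separate instances of a methylthio ether (-SCH3) meeting every constraint; each maps to a distinct set of atoms, giving 3 matches.

3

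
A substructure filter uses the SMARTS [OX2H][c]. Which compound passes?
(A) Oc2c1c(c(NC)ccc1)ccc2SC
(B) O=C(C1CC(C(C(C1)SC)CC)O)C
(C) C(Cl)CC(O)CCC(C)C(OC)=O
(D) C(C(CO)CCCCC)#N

A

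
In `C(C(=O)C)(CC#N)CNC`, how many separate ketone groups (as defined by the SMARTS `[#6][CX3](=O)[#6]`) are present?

1

[#6][CX3](=O)[#6] is the SMARTS for a ketone: a carbonyl carbon (no H) flanked by two carbons.
Exactly one fragment in the molecule meets all constraints, giving 1 match.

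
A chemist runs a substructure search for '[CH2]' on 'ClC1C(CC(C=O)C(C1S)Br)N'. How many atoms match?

1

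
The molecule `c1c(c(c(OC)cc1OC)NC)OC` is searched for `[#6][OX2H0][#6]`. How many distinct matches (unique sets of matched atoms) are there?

3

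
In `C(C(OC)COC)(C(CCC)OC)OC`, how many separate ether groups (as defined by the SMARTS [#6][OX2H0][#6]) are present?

4

[#6][OX2H0][#6] is the SMARTS for an ether: an aliphatic oxygen bridging two carbons with no H on the oxygen.
The molecule carries 4 separate instances of a methoxy ether (-OCH3) meeting every constraint; each maps to a distinct set of atoms, giving 4 matches.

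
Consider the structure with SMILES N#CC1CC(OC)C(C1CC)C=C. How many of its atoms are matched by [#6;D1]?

3

The query [#6;D1] means: carbon bonded to exactly one heavy atom.
Check the 13 heavy atoms by environment: 4× C (D2) → no; 4× C (D3) → no; 3× C (D1) → match; 1× O (D2) → no; 1× N (D1) → no.
That gives 3 matching atoms.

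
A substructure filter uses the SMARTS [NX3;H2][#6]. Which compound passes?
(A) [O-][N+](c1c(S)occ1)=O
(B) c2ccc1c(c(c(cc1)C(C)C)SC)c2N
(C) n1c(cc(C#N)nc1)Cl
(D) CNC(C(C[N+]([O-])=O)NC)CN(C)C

[NX3;H2][#6] describes a trivalent nitrogen with two H attached to carbon (a primary amine).
(A) has a nitro group (-[N+](=O)[O-]) but the nitrogen is [N+] with no H, not NX3H2.
(B) contains a primary amino group (-NH2), which satisfies every atom and bond constraint.
(C) has a nitrile (-C#N) but the nitrogen is NX1 (triple-bonded), not NX3 with two H.
(D) has a dimethylamino group (-N(CH3)2) but the nitrogen has H0, not H2.
So the answer is (B).

B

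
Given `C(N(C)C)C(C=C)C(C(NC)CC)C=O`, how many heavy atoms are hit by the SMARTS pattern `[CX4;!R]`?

9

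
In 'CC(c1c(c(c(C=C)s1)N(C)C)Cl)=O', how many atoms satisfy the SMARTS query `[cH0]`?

4

The query [cH0] means: aromatic carbon with no attached hydrogen (substituted or ring-fusion).
Check the 14 heavy atoms by environment: 1× s (aromatic, H0) → no; 4× c (aromatic, H0) → match; 1× N (H0) → no; 3× C (H3) → no; 1× Cl (H0) → no; 1× C (H1) → no; 1× C (H2) → no; 1× C (H0) → no; 1× O (H0) → no.
That gives 4 matching atoms.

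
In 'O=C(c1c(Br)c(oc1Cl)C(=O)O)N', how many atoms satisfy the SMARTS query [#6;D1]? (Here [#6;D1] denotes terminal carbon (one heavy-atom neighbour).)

0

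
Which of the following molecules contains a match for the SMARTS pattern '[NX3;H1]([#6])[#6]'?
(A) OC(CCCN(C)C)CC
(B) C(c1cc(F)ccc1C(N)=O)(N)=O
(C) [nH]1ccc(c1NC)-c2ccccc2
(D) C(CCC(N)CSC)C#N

[NX3;H1]([#6])[#6] describes a trivalent nitrogen with one H, bonded to two carbons (a secondary amine).
(A) has a dimethylamino group (-N(CH3)2) but the nitrogen has H0, not H1.
(B) has a primary amide (-C(=O)NH2) but the -C(=O)NH2 nitrogen has H2, not H1.
(C) contains an N-methylamino group (-NHCH3), which satisfies every atom and bond constraint.
(D) has a primary amino group (-NH2) but the nitrogen has H2 and only one carbon neighbour.
So the answer is (C).

C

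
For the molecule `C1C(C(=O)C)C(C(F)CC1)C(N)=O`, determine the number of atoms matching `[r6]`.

6

The query [r6] means: r6 matches atoms in a six-membered ring.
Check the 13 heavy atoms by environment: 6× C (in 6-ring) → match; 1× F (acyclic) → no; 3× C (acyclic) → no; 2× O (acyclic) → no; 1× N (acyclic) → no.
That gives 6 matching atoms.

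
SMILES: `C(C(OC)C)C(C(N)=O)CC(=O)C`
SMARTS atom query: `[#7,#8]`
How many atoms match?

4

Check the 13 heavy atoms by environment: 9× C → no; 3× O → match; 1× N → match.
Summing the matching environments: 3 + 1 = 4 matching atoms.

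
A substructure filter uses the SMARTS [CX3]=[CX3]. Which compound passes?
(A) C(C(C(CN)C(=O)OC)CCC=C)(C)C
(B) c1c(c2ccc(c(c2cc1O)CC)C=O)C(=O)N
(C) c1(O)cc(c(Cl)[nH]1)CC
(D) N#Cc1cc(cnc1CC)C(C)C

A

[CX3]=[CX3] describes a non-aromatic C=C double bond between two sp2 carbons (an alkene).
(A) contains a vinyl group (-CH=CH2), which satisfies every atom and bond constraint.
(B) has an ethyl group (-CH2CH3) but its C-C bond is a single bond between CX4 carbons, not CX3=CX3.
(C) has an ethyl group (-CH2CH3) but its C-C bond is a single bond between CX4 carbons, not CX3=CX3.
(D) has an ethyl group (-CH2CH3) but its C-C bond is a single bond between CX4 carbons, not CX3=CX3.
So the answer is (A).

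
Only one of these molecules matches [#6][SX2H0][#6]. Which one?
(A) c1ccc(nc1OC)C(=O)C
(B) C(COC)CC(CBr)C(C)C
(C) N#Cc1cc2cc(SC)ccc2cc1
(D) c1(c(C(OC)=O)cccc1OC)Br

C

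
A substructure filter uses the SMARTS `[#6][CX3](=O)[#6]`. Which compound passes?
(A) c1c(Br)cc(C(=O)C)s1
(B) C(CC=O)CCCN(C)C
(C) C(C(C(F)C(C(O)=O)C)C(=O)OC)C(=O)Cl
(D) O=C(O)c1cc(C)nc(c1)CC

[#6][CX3](=O)[#6] describes a carbonyl carbon (no H) flanked by two carbons (a ketone).
(A) contains an acetyl/ketone group (-C(=O)CH3), which satisfies every atom and bond constraint.
(B) has an aldehyde (-CHO) but the carbonyl carbon has H1, so it is not flanked by two carbons.
(C) has a methyl-ester group (-C(=O)OCH3) but one neighbour of the carbonyl carbon is O, not C.
(D) has a carboxylic acid group (-C(=O)OH) but one neighbour of the carbonyl carbon is O, not C.
So the answer is (A).

A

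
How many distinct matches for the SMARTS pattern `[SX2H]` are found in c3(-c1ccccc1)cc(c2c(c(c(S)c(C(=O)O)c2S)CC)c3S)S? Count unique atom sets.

4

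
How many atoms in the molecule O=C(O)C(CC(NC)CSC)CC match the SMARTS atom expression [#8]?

Check the 13 heavy atoms by environment: 9× C → no; 1× S → no; 1× N → no; 2× O → match.
That gives 2 matching atoms.

2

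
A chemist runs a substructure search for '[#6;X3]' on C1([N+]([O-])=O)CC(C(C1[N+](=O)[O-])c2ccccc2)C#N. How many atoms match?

The query [#6;X3] means: any carbon (aromatic or not) with three total connections.
Check the 19 heavy atoms by environment: 5× C (X4) → no; 6× c (aromatic, X3) → match; 1× C (X2) → no; 1× N (X1) → no; 2× N (charge +1, X3) → no; 2× O (charge -1, X1) → no; 2× O (X1) → no.
That gives 6 matching atoms.

6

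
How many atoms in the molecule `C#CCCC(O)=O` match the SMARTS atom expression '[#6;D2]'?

The query [#6;D2] means: any carbon bonded to exactly two heavy atoms.
Check the 7 heavy atoms by environment: 3× C (D2) → match; 1× C (D3) → no; 2× O (D1) → no; 1× C (D1) → no.
That gives 3 matching atoms.

3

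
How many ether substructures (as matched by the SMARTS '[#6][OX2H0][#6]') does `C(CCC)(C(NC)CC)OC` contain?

1

[#6][OX2H0][#6] is the SMARTS for an ether: an aliphatic oxygen bridging two carbons with no H on the oxygen.
Exactly one fragment in the molecule meets all constraints, giving 1 match.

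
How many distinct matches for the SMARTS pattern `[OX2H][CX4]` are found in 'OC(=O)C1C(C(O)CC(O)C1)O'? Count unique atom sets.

3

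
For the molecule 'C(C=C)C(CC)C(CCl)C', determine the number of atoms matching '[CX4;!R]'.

Check the 10 heavy atoms by environment: 7× C (X4, acyclic) → match; 2× C (X3, acyclic) → no; 1× Cl (X1, acyclic) → no.
That gives 7 matching atoms.

7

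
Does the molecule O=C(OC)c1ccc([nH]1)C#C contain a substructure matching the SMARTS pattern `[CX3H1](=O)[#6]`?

The pattern [CX3H1](=O)[#6] describes an sp2 carbon with one H, double-bonded to O and single-bonded to carbon — an aldehyde.
The closest candidate here is a methyl-ester group (-C(=O)OCH3), but the carbonyl carbon has H0, not H1. No other fragment satisfies the full query, so there is no match.

No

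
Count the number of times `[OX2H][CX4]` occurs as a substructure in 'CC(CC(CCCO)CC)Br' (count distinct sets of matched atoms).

1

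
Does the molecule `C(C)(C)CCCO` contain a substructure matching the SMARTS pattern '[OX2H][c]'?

The pattern [OX2H][c] describes a hydroxyl oxygen attached to an aromatic carbon — a phenol.
The closest candidate here is a hydroxyl group (-OH), but the -OH is on an aliphatic carbon, not an aromatic c. No other fragment satisfies the full query, so there is no match.

No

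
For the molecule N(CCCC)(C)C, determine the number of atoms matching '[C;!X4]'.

0

Check the 7 heavy atoms by environment: 6× C (X4) → no; 1× N (X3) → no.
No environment satisfies the query, so 0 matching atoms.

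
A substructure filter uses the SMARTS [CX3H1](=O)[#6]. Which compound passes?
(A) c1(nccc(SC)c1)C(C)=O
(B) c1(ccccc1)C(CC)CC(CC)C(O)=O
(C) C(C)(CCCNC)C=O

C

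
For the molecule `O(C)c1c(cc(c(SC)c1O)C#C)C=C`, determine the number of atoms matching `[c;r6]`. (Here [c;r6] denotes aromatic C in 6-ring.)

The query [c;r6] means: aromatic carbon that belongs to a six-membered ring.
Check the 15 heavy atoms by environment: 6× c (aromatic, in 6-ring) → match; 6× C (acyclic) → no; 2× O (acyclic) → no; 1× S (acyclic) → no.
That gives 6 matching atoms.

6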